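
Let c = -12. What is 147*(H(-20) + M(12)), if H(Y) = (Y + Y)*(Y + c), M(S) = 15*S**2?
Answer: 505680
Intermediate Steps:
H(Y) = 2*Y*(-12 + Y) (H(Y) = (Y + Y)*(Y - 12) = (2*Y)*(-12 + Y) = 2*Y*(-12 + Y))
147*(H(-20) + M(12)) = 147*(2*(-20)*(-12 - 20) + 15*12**2) = 147*(2*(-20)*(-32) + 15*144) = 147*(1280 + 2160) = 147*3440 = 505680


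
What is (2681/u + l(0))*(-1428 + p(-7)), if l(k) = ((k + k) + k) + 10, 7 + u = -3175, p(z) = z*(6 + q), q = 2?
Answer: -21621138/1591 ≈ -13590.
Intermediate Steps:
p(z) = 8*z (p(z) = z*(6 + 2) = z*8 = 8*z)
u = -3182 (u = -7 - 3175 = -3182)
l(k) = 10 + 3*k (l(k) = (2*k + k) + 10 = 3*k + 10 = 10 + 3*k)
(2681/u + l(0))*(-1428 + p(-7)) = (2681/(-3182) + (10 + 3*0))*(-1428 + 8*(-7)) = (2681*(-1/3182) + (10 + 0))*(-1428 - 56) = (-2681/3182 + 10)*(-1484) = (29139/3182)*(-1484) = -21621138/1591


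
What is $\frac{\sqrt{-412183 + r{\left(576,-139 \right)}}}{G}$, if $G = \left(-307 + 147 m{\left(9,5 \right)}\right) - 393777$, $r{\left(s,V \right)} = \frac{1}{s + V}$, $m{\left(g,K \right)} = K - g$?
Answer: $- \frac{i \sqrt{78714174890}}{172471664} \approx - 0.0016267 i$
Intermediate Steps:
$r{\left(s,V \right)} = \frac{1}{V + s}$
$G = -394672$ ($G = \left(-307 + 147 \left(5 - 9\right)\right) - 393777 = \left(-307 + 147 \left(-4\right)\right) - 393777 = \left(-307 - 588\right) - 393777 = -895 - 393777 = -394672$)
$\frac{\sqrt{-412183 + r{\left(576,-139 \right)}}}{G} = \frac{\sqrt{-412183 + \frac{1}{-139 + 576}}}{-394672} = \sqrt{-412183 + \frac{1}{437}} \left(- \frac{1}{394672}\right) = \sqrt{- \frac{180123970}{437}} \left(- \frac{1}{394672}\right) = \frac{i \sqrt{78714174890}}{437} \left(- \frac{1}{394672}\right) = - \frac{i \sqrt{78714174890}}{172471664}$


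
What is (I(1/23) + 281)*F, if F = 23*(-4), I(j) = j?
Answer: -25856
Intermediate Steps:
F = -92
(I(1/23) + 281)*F = (1/23 + 281)*(-92) = (6464/23)*(-92) = -25856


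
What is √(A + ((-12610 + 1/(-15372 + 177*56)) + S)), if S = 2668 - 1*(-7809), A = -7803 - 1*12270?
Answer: I*√165499098765/2730 ≈ 149.02*I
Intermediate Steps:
A = -20073 (A = -7803 - 12270 = -20073)
S = 10477 (S = 2668 + 7809 = 10477)
√(A + ((-12610 + 1/(-15372 + 177*56)) + S)) = √(-20073 + ((-12610 + 1/(-15372 + 177*56)) + 10477)) = √(-20073 + ((-12610 + 1/(-15372 + 9912)) + 10477)) = √(-20073 + ((-12610 + 1/(-5460)) + 10477)) = √(-20073 + ((-12610 - 1/5460) + 10477)) = √(-20073 + (-68850601/5460 + 10477)) = √(-20073 - 11646181/5460) = √(-121244761/5460) = I*√165499098765/2730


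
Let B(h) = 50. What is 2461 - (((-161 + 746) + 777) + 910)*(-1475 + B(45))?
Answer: 3240061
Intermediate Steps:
2461 - (((-161 + 746) + 777) + 910)*(-1475 + B(45)) = 2461 - (((-161 + 746) + 777) + 910)*(-1475 + 50) = 2461 - ((585 + 777) + 910)*(-1425) = 2461 - (1362 + 910)*(-1425) = 2461 - 2272*(-1425) = 2461 - 1*(-3237600) = 2461 + 3237600 = 3240061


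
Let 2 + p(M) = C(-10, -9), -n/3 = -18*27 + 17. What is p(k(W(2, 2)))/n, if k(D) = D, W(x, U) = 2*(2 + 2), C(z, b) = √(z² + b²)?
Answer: -2/1407 + √181/1407 ≈ 0.0081405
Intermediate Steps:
C(z, b) = √(b² + z²)
W(x, U) = 8 (W(x, U) = 2*4 = 8)
n = 1407 (n = -3*(-18*27 + 17) = -3*(-486 + 17) = -3*(-469) = 1407)
p(M) = -2 + √181 (p(M) = -2 + √((-9)² + (-10)²) = -2 + √(81 + 100) = -2 + √181)
p(k(W(2, 2)))/n = (-2 + √181)/1407 = (-2 + √181)*(1/1407) = -2/1407 + √181/1407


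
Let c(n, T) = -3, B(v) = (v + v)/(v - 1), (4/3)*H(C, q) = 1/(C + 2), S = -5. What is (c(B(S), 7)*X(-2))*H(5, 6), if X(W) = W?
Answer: 9/14 ≈ 0.64286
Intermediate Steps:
H(C, q) = 3/(4*(2 + C)) (H(C, q) = 3/(4*(C + 2)) = 3/(4*(2 + C)))
B(v) = 2*v/(-1 + v) (B(v) = (2*v)/(-1 + v) = 2*v/(-1 + v))
(c(B(S), 7)*X(-2))*H(5, 6) = (-3*(-2))*(3/(4*(2 + 5))) = 6*((3/4)/7) = 6*((3/4)*(1/7)) = 6*(3/28) = 9/14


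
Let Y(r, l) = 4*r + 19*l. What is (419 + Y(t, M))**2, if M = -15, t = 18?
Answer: 42436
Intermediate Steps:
(419 + Y(t, M))**2 = (419 + (4*18 + 19*(-15)))**2 = (419 + (72 - 285))**2 = (419 - 213)**2 = 206**2 = 42436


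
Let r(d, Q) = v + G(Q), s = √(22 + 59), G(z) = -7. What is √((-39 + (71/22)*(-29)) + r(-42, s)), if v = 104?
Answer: 3*I*√1914/22 ≈ 5.9658*I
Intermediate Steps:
s = 9 (s = √81 = 9)
r(d, Q) = 97 (r(d, Q) = 104 - 7 = 97)
√((-39 + (71/22)*(-29)) + r(-42, s)) = √((-39 + (71/22)*(-29)) + 97) = √((-39 - 2059/22) + 97) = √(-2917/22 + 97) = √(-783/22) = 3*I*√1914/22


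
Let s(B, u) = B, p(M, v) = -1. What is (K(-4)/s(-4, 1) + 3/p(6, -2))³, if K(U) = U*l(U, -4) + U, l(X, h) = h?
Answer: -216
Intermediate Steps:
K(U) = -3*U (K(U) = U*(-4) + U = -4*U + U = -3*U)
(K(-4)/s(-4, 1) + 3/p(6, -2))³ = (-3*(-4)/(-4) + 3/(-1))³ = (12*(-¼) + 3*(-1))³ = (-3 - 3)³ = (-6)³ = -216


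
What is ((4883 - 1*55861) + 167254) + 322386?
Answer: 438662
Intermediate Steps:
((4883 - 1*55861) + 167254) + 322386 = ((4883 - 55861) + 167254) + 322386 = (-50978 + 167254) + 322386 = 116276 + 322386 = 438662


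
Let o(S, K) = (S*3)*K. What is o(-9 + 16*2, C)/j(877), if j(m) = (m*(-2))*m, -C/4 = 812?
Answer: 112056/769129 ≈ 0.14569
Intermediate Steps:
C = -3248 (C = -4*812 = -3248)
o(S, K) = 3*K*S (o(S, K) = (3*S)*K = 3*K*S)
j(m) = -2*m² (j(m) = (-2*m)*m = -2*m²)
o(-9 + 16*2, C)/j(877) = (3*(-3248)*(-9 + 16*2))/((-2*877²)) = (3*(-3248)*(-9 + 32))/((-2*769129)) = (3*(-3248)*23)/(-1538258) = -224112*(-1/1538258) = 112056/769129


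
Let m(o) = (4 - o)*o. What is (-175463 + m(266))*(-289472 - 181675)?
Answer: 115504042785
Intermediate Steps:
m(o) = o*(4 - o)
(-175463 + m(266))*(-289472 - 181675) = (-175463 + 266*(4 - 1*266))*(-289472 - 181675) = (-175463 + 266*(4 - 266))*(-471147) = (-175463 + 266*(-262))*(-471147) = (-175463 - 69692)*(-471147) = -245155*(-471147) = 115504042785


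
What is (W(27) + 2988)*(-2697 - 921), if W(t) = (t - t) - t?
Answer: -10712898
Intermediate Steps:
W(t) = -t (W(t) = 0 - t = -t)
(W(27) + 2988)*(-2697 - 921) = (-1*27 + 2988)*(-2697 - 921) = (-27 + 2988)*(-3618) = 2961*(-3618) = -10712898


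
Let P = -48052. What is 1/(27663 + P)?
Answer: -1/20389 ≈ -4.9046e-5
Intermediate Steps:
1/(27663 + P) = 1/(27663 - 48052) = 1/(-20389) = -1/20389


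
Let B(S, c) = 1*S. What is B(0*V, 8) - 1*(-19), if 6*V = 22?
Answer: 19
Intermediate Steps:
V = 11/3 (V = (⅙)*22 = 11/3 ≈ 3.6667)
B(S, c) = S
B(0*V, 8) - 1*(-19) = 0*(11/3) - 1*(-19) = 0 + 19 = 19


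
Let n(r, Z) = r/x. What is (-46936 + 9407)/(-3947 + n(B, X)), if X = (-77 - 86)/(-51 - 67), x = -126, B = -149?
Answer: 4728654/497173 ≈ 9.5111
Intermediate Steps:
X = 163/118 (X = -163/(-118) = -163*(-1/118) = 163/118 ≈ 1.3814)
n(r, Z) = -r/126 (n(r, Z) = r/(-126) = r*(-1/126) = -r/126)
(-46936 + 9407)/(-3947 + n(B, X)) = (-46936 + 9407)/(-3947 - 1/126*(-149)) = -37529/(-3947 + 149/126) = -37529/(-497173/126) = -37529*(-126/497173) = 4728654/497173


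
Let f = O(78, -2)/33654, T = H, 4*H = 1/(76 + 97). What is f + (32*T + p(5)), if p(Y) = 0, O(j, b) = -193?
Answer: 235843/5822142 ≈ 0.040508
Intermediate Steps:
H = 1/692 (H = 1/(4*(76 + 97)) = (¼)/173 = (¼)*(1/173) = 1/692 ≈ 0.0014451)
T = 1/692 ≈ 0.0014451
f = -193/33654 ≈ -0.0057348
f + (32*T + p(5)) = -193/33654 + (32*(1/692) + 0) = -193/33654 + (8/173 + 0) = -193/33654 + 8/173 = 235843/5822142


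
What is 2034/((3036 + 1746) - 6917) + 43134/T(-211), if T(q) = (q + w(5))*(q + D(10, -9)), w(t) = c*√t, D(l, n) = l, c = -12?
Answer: 507960652/6265514045 - 172536*√5/2934667 ≈ -0.050391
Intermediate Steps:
w(t) = -12*√t
T(q) = (10 + q)*(q - 12*√5) (T(q) = (q - 12*√5)*(q + 10) = (q - 12*√5)*(10 + q) = (10 + q)*(q - 12*√5))
2034/((3036 + 1746) - 6917) + 43134/T(-211) = 2034/((3036 + 1746) - 6917) + 43134/((-211)² - 120*√5 + 10*(-211) - 12*(-211)*√5) = 2034/(4782 - 6917) + 43134/(44521 - 120*√5 - 2110 + 2532*√5) = 2034/(-2135) + 43134/(42411 + 2412*√5) = 2034*(-1/2135) + 43134/(42411 + 2412*√5) = -2034/2135 + 43134/(42411 + 2412*√5)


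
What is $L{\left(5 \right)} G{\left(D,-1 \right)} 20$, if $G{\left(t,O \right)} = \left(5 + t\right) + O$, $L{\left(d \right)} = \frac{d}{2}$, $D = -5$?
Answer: $-50$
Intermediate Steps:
$L{\left(d \right)} = \frac{d}{2}$ ($L{\left(d \right)} = d \frac{1}{2} = \frac{d}{2}$)
$G{\left(t,O \right)} = 5 + O + t$
$L{\left(5 \right)} G{\left(D,-1 \right)} 20 = \frac{1}{2} \cdot 5 \left(5 - 1 - 5\right) 20 = \frac{5}{2} \left(-1\right) 20 = \left(- \frac{5}{2}\right) 20 = -50$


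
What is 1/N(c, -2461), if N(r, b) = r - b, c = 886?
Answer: 1/3347 ≈ 0.00029877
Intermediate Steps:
1/N(c, -2461) = 1/(886 - 1*(-2461)) = 1/(886 + 2461) = 1/3347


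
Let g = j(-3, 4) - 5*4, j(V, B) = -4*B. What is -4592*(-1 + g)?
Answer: 169904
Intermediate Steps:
g = -36 (g = -4*4 - 5*4 = -16 - 20 = -36)
-4592*(-1 + g) = -4592*(-1 - 36) = -4592*(-37) = -1148*(-148) = 169904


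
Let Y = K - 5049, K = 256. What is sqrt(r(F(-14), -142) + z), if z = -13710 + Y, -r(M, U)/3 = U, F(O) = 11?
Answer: I*sqrt(18077) ≈ 134.45*I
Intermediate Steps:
Y = -4793 (Y = 256 - 5049 = -4793)
r(M, U) = -3*U
z = -18503 (z = -13710 - 4793 = -18503)
sqrt(r(F(-14), -142) + z) = sqrt(-3*(-142) - 18503) = sqrt(426 - 18503) = sqrt(-18077) = I*sqrt(18077)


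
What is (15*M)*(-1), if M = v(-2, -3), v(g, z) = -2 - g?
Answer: 0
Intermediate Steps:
M = 0 (M = -2 - 1*(-2) = -2 + 2 = 0)
(15*M)*(-1) = (15*0)*(-1) = 0*(-1) = 0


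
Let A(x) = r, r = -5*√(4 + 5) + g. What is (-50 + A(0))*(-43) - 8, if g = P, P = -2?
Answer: 2873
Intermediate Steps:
g = -2
r = -17 (r = -5*√(4 + 5) - 2 = -5*√9 - 2 = -5*3 - 2 = -15 - 2 = -17)
A(x) = -17
(-50 + A(0))*(-43) - 8 = (-50 - 17)*(-43) - 8 = -67*(-43) - 8 = 2881 - 8 = 2873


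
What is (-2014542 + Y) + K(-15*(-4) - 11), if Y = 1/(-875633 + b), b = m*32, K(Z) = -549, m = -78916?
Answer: -6853213660996/3400945 ≈ -2.0151e+6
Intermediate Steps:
b = -2525312 (b = -78916*32 = -2525312)
Y = -1/3400945 (Y = 1/(-875633 - 2525312) = 1/(-3400945) = -1/3400945 ≈ -2.9404e-7)
(-2014542 + Y) + K(-15*(-4) - 11) = (-2014542 - 1/3400945) - 549 = -6851346542191/3400945 - 549 = -6853213660996/3400945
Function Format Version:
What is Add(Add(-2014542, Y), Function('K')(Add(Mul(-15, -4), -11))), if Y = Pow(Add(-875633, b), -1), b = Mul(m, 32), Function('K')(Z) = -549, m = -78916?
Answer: Rational(-6853213660996, 3400945) ≈ -2.0151e+6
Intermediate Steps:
b = -2525312 (b = Mul(-78916, 32) = -2525312)
Y = Rational(-1, 3400945) (Y = Pow(Add(-875633, -2525312), -1) = Pow(-3400945, -1) = Rational(-1, 3400945) ≈ -2.9404e-7)
Add(Add(-2014542, Y), Function('K')(Add(Mul(-15, -4), -11))) = Add(Add(-2014542, Rational(-1, 3400945)), -549) = Add(Rational(-6851346542191, 3400945), -549) = Rational(-6853213660996, 3400945)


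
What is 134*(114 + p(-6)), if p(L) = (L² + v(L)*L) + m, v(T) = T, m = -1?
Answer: 24790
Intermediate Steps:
p(L) = -1 + 2*L² (p(L) = (L² + L*L) - 1 = (L² + L²) - 1 = 2*L² - 1 = -1 + 2*L²)
134*(114 + p(-6)) = 134*(114 + (-1 + 2*(-6)²)) = 134*(114 + (-1 + 2*36)) = 134*(114 + (-1 + 72)) = 134*(114 + 71) = 134*185 = 24790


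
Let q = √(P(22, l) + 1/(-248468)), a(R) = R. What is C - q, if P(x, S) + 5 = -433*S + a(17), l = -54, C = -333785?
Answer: -333785 - √361065025507747/124234 ≈ -3.3394e+5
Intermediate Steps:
P(x, S) = 12 - 433*S (P(x, S) = -5 + (-433*S + 17) = -5 + (17 - 433*S) = 12 - 433*S)
q = √361065025507747/124234 (q = √((12 - 433*(-54)) + 1/(-248468)) = √((12 + 23382) - 1/248468) = √(23394 - 1/248468) = √(5812660391/248468) = √361065025507747/124234 ≈ 152.95)
C - q = -333785 - √361065025507747/124234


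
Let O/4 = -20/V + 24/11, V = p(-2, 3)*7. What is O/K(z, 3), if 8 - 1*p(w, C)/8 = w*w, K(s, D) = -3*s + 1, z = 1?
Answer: -1289/308 ≈ -4.1851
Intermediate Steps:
K(s, D) = 1 - 3*s
p(w, C) = 64 - 8*w² (p(w, C) = 64 - 8*w*w = 64 - 8*w²)
V = 224 (V = (64 - 8*(-2)²)*7 = (64 - 8*4)*7 = (64 - 32)*7 = 32*7 = 224)
O = 1289/154 (O = 4*(-20/224 + 24/11) = 4*(-20*1/224 + 24*(1/11)) = 4*(-5/56 + 24/11) = 4*(1289/616) = 1289/154 ≈ 8.3701)
O/K(z, 3) = (1289/154)/(1 - 3*1) = (1289/154)/(1 - 3) = (1289/154)/(-2) = -½*1289/154 = -1289/308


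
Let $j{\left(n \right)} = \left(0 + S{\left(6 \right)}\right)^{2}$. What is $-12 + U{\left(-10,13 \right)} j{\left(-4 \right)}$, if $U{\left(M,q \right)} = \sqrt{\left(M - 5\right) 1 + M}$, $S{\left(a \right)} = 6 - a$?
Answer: $-12$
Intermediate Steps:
$U{\left(M,q \right)} = \sqrt{-5 + 2 M}$ ($U{\left(M,q \right)} = \sqrt{\left(-5 + M\right) 1 + M} = \sqrt{\left(-5 + M\right) + M} = \sqrt{-5 + 2 M}$)
$j{\left(n \right)} = 0$ ($j{\left(n \right)} = \left(0 + \left(6 - 6\right)\right)^{2} = \left(0 + 0\right)^{2} = 0^{2} = 0$)
$-12 + U{\left(-10,13 \right)} j{\left(-4 \right)} = -12 + \sqrt{-5 + 2 \left(-10\right)} 0 = -12 + \sqrt{-5 - 20} \cdot 0 = -12 + \sqrt{-25} \cdot 0 = -12 + 5 i 0 = -12 + 0 = -12$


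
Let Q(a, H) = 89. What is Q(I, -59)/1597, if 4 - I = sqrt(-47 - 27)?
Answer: 89/1597 ≈ 0.055730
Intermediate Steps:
I = 4 - I*sqrt(74) (I = 4 - sqrt(-47 - 27) = 4 - sqrt(-74) = 4 - I*sqrt(74) ≈ 4.0 - 8.6023*I)
Q(I, -59)/1597 = 89/1597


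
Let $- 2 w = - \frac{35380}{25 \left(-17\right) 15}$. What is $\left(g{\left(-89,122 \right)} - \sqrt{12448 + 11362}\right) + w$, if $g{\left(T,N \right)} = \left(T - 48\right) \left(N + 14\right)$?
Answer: $- \frac{23759338}{1275} - \sqrt{23810} \approx -18789.0$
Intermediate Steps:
$g{\left(T,N \right)} = \left(-48 + T\right) \left(14 + N\right)$
$w = - \frac{3538}{1275}$ ($w = - \frac{\left(-35380\right) \frac{1}{25 \left(-17\right) 15}}{2} = - \frac{\left(-35380\right) \frac{1}{\left(-425\right) 15}}{2} = - \frac{\left(-35380\right) \frac{1}{-6375}}{2} = - \frac{\left(-35380\right) \left(- \frac{1}{6375}\right)}{2} = \left(- \frac{1}{2}\right) \frac{7076}{1275} = - \frac{3538}{1275} \approx -2.7749$)
$\left(g{\left(-89,122 \right)} - \sqrt{12448 + 11362}\right) + w = \left(\left(-672 - 5856 + 14 \left(-89\right) + 122 \left(-89\right)\right) - \sqrt{12448 + 11362}\right) - \frac{3538}{1275} = \left(\left(-672 - 5856 - 1246 - 10858\right) - \sqrt{23810}\right) - \frac{3538}{1275} = \left(-18632 - \sqrt{23810}\right) - \frac{3538}{1275} = - \frac{23759338}{1275} - \sqrt{23810}$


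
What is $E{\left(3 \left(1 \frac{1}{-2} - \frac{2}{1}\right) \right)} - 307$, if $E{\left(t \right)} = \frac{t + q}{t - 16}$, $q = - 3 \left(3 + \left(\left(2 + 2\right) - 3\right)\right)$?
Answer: $- \frac{14390}{47} \approx -306.17$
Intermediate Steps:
$q = -12$ ($q = - 3 \left(3 + \left(4 - 3\right)\right) = - 3 \left(3 + 1\right) = \left(-3\right) 4 = -12$)
$E{\left(t \right)} = \frac{-12 + t}{-16 + t}$ ($E{\left(t \right)} = \frac{t - 12}{t - 16} = \frac{-12 + t}{-16 + t}$)
$E{\left(3 \left(1 \frac{1}{-2} - \frac{2}{1}\right) \right)} - 307 = \frac{-12 + 3 \left(1 \frac{1}{-2} - \frac{2}{1}\right)}{-16 + 3 \left(1 \frac{1}{-2} - \frac{2}{1}\right)} - 307 = \frac{-12 + 3 \left(1 \left(- \frac{1}{2}\right) - 2\right)}{-16 + 3 \left(1 \left(- \frac{1}{2}\right) - 2\right)} - 307 = \frac{-12 + 3 \left(- \frac{1}{2} - 2\right)}{-16 + 3 \left(- \frac{1}{2} - 2\right)} - 307 = \frac{-12 + 3 \left(- \frac{5}{2}\right)}{-16 + 3 \left(- \frac{5}{2}\right)} - 307 = \frac{-12 - \frac{15}{2}}{-16 - \frac{15}{2}} - 307 = \frac{1}{- \frac{47}{2}} \left(- \frac{39}{2}\right) - 307 = \left(- \frac{2}{47}\right) \left(- \frac{39}{2}\right) - 307 = \frac{39}{47} - 307 = - \frac{14390}{47}$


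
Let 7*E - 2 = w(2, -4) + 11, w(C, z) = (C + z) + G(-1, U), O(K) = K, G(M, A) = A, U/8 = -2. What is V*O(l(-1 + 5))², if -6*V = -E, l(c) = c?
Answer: -40/21 ≈ -1.9048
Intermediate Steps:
U = -16 (U = 8*(-2) = -16)
w(C, z) = -16 + C + z (w(C, z) = (C + z) - 16 = -16 + C + z)
E = -5/7 (E = 2/7 + ((-16 + 2 - 4) + 11)/7 = 2/7 + (-18 + 11)/7 = 2/7 + (⅐)*(-7) = 2/7 - 1 = -5/7 ≈ -0.71429)
V = -5/42 (V = -(-1)*(-5)/(6*7) = -⅙*5/7 = -5/42 ≈ -0.11905)
V*O(l(-1 + 5))² = -5*(-1 + 5)²/42 = -5/42*4² = -5/42*16 = -40/21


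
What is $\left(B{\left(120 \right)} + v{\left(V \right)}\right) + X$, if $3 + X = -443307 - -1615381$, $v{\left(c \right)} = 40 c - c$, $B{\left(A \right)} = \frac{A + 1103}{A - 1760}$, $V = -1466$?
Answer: $\frac{1828429857}{1640} \approx 1.1149 \cdot 10^{6}$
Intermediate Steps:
$B{\left(A \right)} = \frac{1103 + A}{-1760 + A}$
$v{\left(c \right)} = 39 c$
$X = 1172071$ ($X = -3 - -1172074 = -3 + \left(-443307 + 1615381\right) = -3 + 1172074 = 1172071$)
$\left(B{\left(120 \right)} + v{\left(V \right)}\right) + X = \left(\frac{1103 + 120}{-1760 + 120} + 39 \left(-1466\right)\right) + 1172071 = \left(\frac{1}{-1640} \cdot 1223 - 57174\right) + 1172071 = \left(\left(- \frac{1}{1640}\right) 1223 - 57174\right) + 1172071 = \left(- \frac{1223}{1640} - 57174\right) + 1172071 = - \frac{93766583}{1640} + 1172071 = \frac{1828429857}{1640}$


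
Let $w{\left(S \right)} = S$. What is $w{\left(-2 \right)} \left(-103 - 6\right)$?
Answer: $218$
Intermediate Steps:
$w{\left(-2 \right)} \left(-103 - 6\right) = - 2 \left(-103 - 6\right) = \left(-2\right) \left(-109\right) = 218$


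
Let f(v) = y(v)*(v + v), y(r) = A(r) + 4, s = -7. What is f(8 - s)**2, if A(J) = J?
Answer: 324900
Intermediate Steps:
y(r) = 4 + r (y(r) = r + 4 = 4 + r)
f(v) = 2*v*(4 + v) (f(v) = (4 + v)*(v + v) = (4 + v)*(2*v) = 2*v*(4 + v))
f(8 - s)**2 = (2*(8 - 1*(-7))*(4 + (8 - 1*(-7))))**2 = (2*(8 + 7)*(4 + (8 + 7)))**2 = (2*15*(4 + 15))**2 = (2*15*19)**2 = 570**2 = 324900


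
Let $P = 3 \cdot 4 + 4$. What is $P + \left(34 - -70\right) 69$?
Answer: $7192$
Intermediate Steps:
$P = 16$ ($P = 12 + 4 = 16$)
$P + \left(34 - -70\right) 69 = 16 + \left(34 - -70\right) 69 = 16 + \left(34 + 70\right) 69 = 16 + 104 \cdot 69 = 16 + 7176 = 7192$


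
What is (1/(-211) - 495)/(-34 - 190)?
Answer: 52223/23632 ≈ 2.2098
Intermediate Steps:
(1/(-211) - 495)/(-34 - 190) = (-1/211 - 495)/(-224) = -104446/211*(-1/224) = 52223/23632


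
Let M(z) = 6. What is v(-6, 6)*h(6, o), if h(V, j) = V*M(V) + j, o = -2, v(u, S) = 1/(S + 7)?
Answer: 34/13 ≈ 2.6154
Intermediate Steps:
v(u, S) = 1/(7 + S)
h(V, j) = j + 6*V (h(V, j) = V*6 + j = 6*V + j = j + 6*V)
v(-6, 6)*h(6, o) = (-2 + 6*6)/(7 + 6) = (-2 + 36)/13 = (1/13)*34 = 34/13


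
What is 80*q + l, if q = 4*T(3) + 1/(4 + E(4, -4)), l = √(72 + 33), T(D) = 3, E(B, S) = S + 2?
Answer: 1000 + √105 ≈ 1010.2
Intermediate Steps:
E(B, S) = 2 + S
l = √105 ≈ 10.247
q = 25/2 (q = 4*3 + 1/(4 + (2 - 4)) = 12 + 1/(4 - 2) = 12 + 1/2 = 12 + ½ = 25/2 ≈ 12.500)
80*q + l = 80*(25/2) + √105 = 1000 + √105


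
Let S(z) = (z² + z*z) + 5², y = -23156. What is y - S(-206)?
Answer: -108053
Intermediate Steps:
S(z) = 25 + 2*z² (S(z) = (z² + z²) + 25 = 2*z² + 25 = 25 + 2*z²)
y - S(-206) = -23156 - (25 + 2*(-206)²) = -23156 - (25 + 2*42436) = -23156 - (25 + 84872) = -23156 - 1*84897 = -23156 - 84897 = -108053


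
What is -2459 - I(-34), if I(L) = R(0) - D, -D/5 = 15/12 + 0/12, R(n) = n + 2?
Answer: -9869/4 ≈ -2467.3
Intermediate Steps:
R(n) = 2 + n
D = -25/4 (D = -5*(15/12 + 0/12) = -5*(15*(1/12) + 0*(1/12)) = -5*(5/4 + 0) = -5*5/4 = -25/4 ≈ -6.2500)
I(L) = 33/4 (I(L) = (2 + 0) - 1*(-25/4) = 2 + 25/4 = 33/4)
-2459 - I(-34) = -2459 - 1*33/4 = -2459 - 33/4 = -9869/4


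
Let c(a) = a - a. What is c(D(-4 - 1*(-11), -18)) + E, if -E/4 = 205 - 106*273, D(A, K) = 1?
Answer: 114932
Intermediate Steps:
c(a) = 0
E = 114932 (E = -4*(205 - 106*273) = -4*(205 - 28938) = -4*(-28733) = 114932)
c(D(-4 - 1*(-11), -18)) + E = 0 + 114932 = 114932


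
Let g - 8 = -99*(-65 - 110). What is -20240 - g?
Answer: -37573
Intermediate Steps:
g = 17333 (g = 8 - 99*(-65 - 110) = 8 - 99*(-175) = 8 + 17325 = 17333)
-20240 - g = -20240 - 1*17333 = -20240 - 17333 = -37573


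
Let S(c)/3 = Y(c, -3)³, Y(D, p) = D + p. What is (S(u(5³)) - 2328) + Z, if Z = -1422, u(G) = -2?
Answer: -4125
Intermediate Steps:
S(c) = 3*(-3 + c)³ (S(c) = 3*(c - 3)³ = 3*(-3 + c)³)
(S(u(5³)) - 2328) + Z = (3*(-3 - 2)³ - 2328) - 1422 = (3*(-5)³ - 2328) - 1422 = (3*(-125) - 2328) - 1422 = (-375 - 2328) - 1422 = -2703 - 1422 = -4125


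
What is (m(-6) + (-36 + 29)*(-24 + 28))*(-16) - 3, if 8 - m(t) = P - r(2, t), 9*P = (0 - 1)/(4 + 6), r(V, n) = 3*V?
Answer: 9937/45 ≈ 220.82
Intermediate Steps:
P = -1/90 (P = ((0 - 1)/(4 + 6))/9 = (-1/10)/9 = (-1*⅒)/9 = (⅑)*(-⅒) = -1/90 ≈ -0.011111)
m(t) = 1261/90 (m(t) = 8 - (-1/90 - 3*2) = 8 - (-1/90 - 1*6) = 8 - (-1/90 - 6) = 8 - 1*(-541/90) = 8 + 541/90 = 1261/90)
(m(-6) + (-36 + 29)*(-24 + 28))*(-16) - 3 = (1261/90 + (-36 + 29)*(-24 + 28))*(-16) - 3 = (1261/90 - 7*4)*(-16) - 3 = (1261/90 - 28)*(-16) - 3 = -1259/90*(-16) - 3 = 10072/45 - 3 = 9937/45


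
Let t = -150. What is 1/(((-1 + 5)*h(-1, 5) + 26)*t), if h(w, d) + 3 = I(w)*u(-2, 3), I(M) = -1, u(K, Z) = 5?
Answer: 1/900 ≈ 0.0011111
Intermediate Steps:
h(w, d) = -8 (h(w, d) = -3 - 1*5 = -3 - 5 = -8)
1/(((-1 + 5)*h(-1, 5) + 26)*t) = 1/(((-1 + 5)*(-8) + 26)*(-150)) = 1/((4*(-8) + 26)*(-150)) = 1/((-32 + 26)*(-150)) = 1/(-6*(-150)) = 1/900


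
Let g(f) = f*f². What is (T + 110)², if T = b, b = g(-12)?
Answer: 2617924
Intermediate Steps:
g(f) = f³
b = -1728 (b = (-12)³ = -1728)
T = -1728
(T + 110)² = (-1728 + 110)² = (-1618)² = 2617924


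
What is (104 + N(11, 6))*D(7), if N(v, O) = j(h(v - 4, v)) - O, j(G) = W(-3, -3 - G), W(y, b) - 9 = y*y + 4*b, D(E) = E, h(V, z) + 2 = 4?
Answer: 672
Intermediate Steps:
h(V, z) = 2 (h(V, z) = -2 + 4 = 2)
W(y, b) = 9 + y**2 + 4*b (W(y, b) = 9 + (y*y + 4*b) = 9 + (y**2 + 4*b) = 9 + y**2 + 4*b)
j(G) = 6 - 4*G (j(G) = 9 + (-3)**2 + 4*(-3 - G) = 9 + 9 + (-12 - 4*G) = 6 - 4*G)
N(v, O) = -2 - O (N(v, O) = (6 - 4*2) - O = (6 - 8) - O = -2 - O)
(104 + N(11, 6))*D(7) = (104 + (-2 - 1*6))*7 = (104 + (-2 - 6))*7 = (104 - 8)*7 = 96*7 = 672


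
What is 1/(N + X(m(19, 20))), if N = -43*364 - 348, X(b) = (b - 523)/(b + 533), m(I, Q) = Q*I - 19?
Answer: -149/2384027 ≈ -6.2499e-5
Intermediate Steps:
m(I, Q) = -19 + I*Q (m(I, Q) = I*Q - 19 = -19 + I*Q)
X(b) = (-523 + b)/(533 + b)
N = -16000 (N = -15652 - 348 = -16000)
1/(N + X(m(19, 20))) = 1/(-16000 + (-523 + (-19 + 19*20))/(533 + (-19 + 19*20))) = 1/(-16000 + (-523 + (-19 + 380))/(533 + (-19 + 380))) = 1/(-16000 + (-523 + 361)/(533 + 361)) = 1/(-16000 - 162/894) = 1/(-16000 + (1/894)*(-162)) = 1/(-16000 - 27/149) = 1/(-2384027/149) = -149/2384027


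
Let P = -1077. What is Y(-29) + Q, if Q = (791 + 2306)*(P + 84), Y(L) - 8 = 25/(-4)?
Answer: -12301277/4 ≈ -3.0753e+6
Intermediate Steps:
Y(L) = 7/4 (Y(L) = 8 + 25/(-4) = 8 + 25*(-¼) = 8 - 25/4 = 7/4)
Q = -3075321 (Q = (791 + 2306)*(-1077 + 84) = 3097*(-993) = -3075321)
Y(-29) + Q = 7/4 - 3075321 = -12301277/4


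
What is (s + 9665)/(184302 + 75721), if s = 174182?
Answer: 183847/260023 ≈ 0.70704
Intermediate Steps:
(s + 9665)/(184302 + 75721) = (174182 + 9665)/(184302 + 75721) = 183847/260023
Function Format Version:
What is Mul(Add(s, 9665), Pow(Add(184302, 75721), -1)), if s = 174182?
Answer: Rational(183847, 260023) ≈ 0.70704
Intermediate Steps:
Mul(Add(s, 9665), Pow(Add(184302, 75721), -1)) = Mul(Add(174182, 9665), Pow(Add(184302, 75721), -1)) = Mul(183847, Pow(260023, -1)) = Mul(183847, Rational(1, 260023)) = Rational(183847, 260023)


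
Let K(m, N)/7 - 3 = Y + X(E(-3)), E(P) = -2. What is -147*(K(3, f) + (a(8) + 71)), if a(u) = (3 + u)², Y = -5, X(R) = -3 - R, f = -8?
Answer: -25137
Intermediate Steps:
K(m, N) = -21 (K(m, N) = 21 + 7*(-5 + (-3 - 1*(-2))) = 21 + 7*(-5 + (-3 + 2)) = 21 + 7*(-5 - 1) = 21 + 7*(-6) = 21 - 42 = -21)
-147*(K(3, f) + (a(8) + 71)) = -147*(-21 + ((3 + 8)² + 71)) = -147*(-21 + (11² + 71)) = -147*(-21 + (121 + 71)) = -147*(-21 + 192) = -147*171 = -25137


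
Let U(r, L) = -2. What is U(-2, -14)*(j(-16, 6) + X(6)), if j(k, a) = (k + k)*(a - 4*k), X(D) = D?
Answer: 4468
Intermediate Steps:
j(k, a) = 2*k*(a - 4*k) (j(k, a) = (2*k)*(a - 4*k) = 2*k*(a - 4*k))
U(-2, -14)*(j(-16, 6) + X(6)) = -2*(2*(-16)*(6 - 4*(-16)) + 6) = -2*(2*(-16)*(6 + 64) + 6) = -2*(2*(-16)*70 + 6) = -2*(-2240 + 6) = -2*(-2234) = 4468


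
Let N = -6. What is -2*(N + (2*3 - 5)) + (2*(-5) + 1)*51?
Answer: -449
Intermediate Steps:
-2*(N + (2*3 - 5)) + (2*(-5) + 1)*51 = -2*(-6 + (2*3 - 5)) + (2*(-5) + 1)*51 = -2*(-6 + (6 - 5)) + (-10 + 1)*51 = -2*(-6 + 1) - 9*51 = -2*(-5) - 459 = 10 - 459 = -449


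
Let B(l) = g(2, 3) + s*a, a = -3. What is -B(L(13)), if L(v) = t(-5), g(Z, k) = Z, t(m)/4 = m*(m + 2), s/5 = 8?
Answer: 118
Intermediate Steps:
s = 40 (s = 5*8 = 40)
t(m) = 4*m*(2 + m) (t(m) = 4*(m*(m + 2)) = 4*(m*(2 + m)) = 4*m*(2 + m))
L(v) = 60 (L(v) = 4*(-5)*(2 - 5) = 4*(-5)*(-3) = 60)
B(l) = -118 (B(l) = 2 + 40*(-3) = 2 - 120 = -118)
-B(L(13)) = -1*(-118) = 118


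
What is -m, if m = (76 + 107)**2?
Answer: -33489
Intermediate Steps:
m = 33489 (m = 183**2 = 33489)
-m = -1*33489 = -33489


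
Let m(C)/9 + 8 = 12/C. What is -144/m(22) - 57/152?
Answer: 581/328 ≈ 1.7713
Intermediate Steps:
m(C) = -72 + 108/C (m(C) = -72 + 9*(12/C) = -72 + 108/C)
-144/m(22) - 57/152 = -144/(-72 + 108/22) - 57/152 = -144/(-72 + 108*(1/22)) - 57*1/152 = -144/(-72 + 54/11) - 3/8 = -144/(-738/11) - 3/8 = -144*(-11/738) - 3/8 = 88/41 - 3/8 = 581/328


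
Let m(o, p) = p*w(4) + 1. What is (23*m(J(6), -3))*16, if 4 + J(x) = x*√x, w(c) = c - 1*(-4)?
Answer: -8464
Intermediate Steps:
w(c) = 4 + c (w(c) = c + 4 = 4 + c)
J(x) = -4 + x^(3/2) (J(x) = -4 + x*√x = -4 + x^(3/2))
m(o, p) = 1 + 8*p (m(o, p) = p*(4 + 4) + 1 = p*8 + 1 = 8*p + 1 = 1 + 8*p)
(23*m(J(6), -3))*16 = (23*(1 + 8*(-3)))*16 = (23*(1 - 24))*16 = (23*(-23))*16 = -529*16 = -8464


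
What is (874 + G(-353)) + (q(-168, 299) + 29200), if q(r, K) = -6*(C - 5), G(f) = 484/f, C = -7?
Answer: 10641054/353 ≈ 30145.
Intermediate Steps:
q(r, K) = 72 (q(r, K) = -6*(-7 - 5) = -6*(-12) = 72)
(874 + G(-353)) + (q(-168, 299) + 29200) = (874 + 484/(-353)) + (72 + 29200) = (874 + 484*(-1/353)) + 29272 = (874 - 484/353) + 29272 = 308038/353 + 29272 = 10641054/353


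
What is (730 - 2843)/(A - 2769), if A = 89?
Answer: 2113/2680 ≈ 0.78843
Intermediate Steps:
(730 - 2843)/(A - 2769) = (730 - 2843)/(89 - 2769) = -2113/(-2680) = -2113*(-1/2680) = 2113/2680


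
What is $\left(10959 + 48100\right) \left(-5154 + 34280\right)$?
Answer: $1720152434$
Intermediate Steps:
$\left(10959 + 48100\right) \left(-5154 + 34280\right) = 59059 \cdot 29126 = 1720152434$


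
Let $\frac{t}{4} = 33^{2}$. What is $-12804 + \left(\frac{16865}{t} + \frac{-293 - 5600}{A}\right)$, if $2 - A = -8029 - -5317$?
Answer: $- \frac{75675571117}{5911092} \approx -12802.0$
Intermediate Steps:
$t = 4356$ ($t = 4 \cdot 33^{2} = 4 \cdot 1089 = 4356$)
$A = 2714$ ($A = 2 - \left(-8029 - -5317\right) = 2 - \left(-8029 + 5317\right) = 2 - -2712 = 2 + 2712 = 2714$)
$-12804 + \left(\frac{16865}{t} + \frac{-293 - 5600}{A}\right) = -12804 + \left(\frac{16865}{4356} + \frac{-293 - 5600}{2714}\right) = -12804 + \left(16865 \cdot \frac{1}{4356} - \frac{5893}{2714}\right) = -12804 + \left(\frac{16865}{4356} - \frac{5893}{2714}\right) = -12804 + \frac{10050851}{5911092} = - \frac{75675571117}{5911092}$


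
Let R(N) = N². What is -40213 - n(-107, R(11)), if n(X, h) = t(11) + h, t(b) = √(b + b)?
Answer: -40334 - √22 ≈ -40339.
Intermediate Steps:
t(b) = √2*√b (t(b) = √(2*b) = √2*√b)
n(X, h) = h + √22 (n(X, h) = √2*√11 + h = √22 + h = h + √22)
-40213 - n(-107, R(11)) = -40213 - (11² + √22) = -40213 - (121 + √22) = -40213 + (-121 - √22) = -40334 - √22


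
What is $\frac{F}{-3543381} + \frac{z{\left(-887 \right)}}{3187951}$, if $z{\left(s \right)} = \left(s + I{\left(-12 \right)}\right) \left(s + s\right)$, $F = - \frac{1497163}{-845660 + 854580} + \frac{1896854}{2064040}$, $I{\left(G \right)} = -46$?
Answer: $\frac{2699699885202346035311}{5199390808507914824520} \approx 0.51923$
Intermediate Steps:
$F = - \frac{76832109521}{460280920}$ ($F = - \frac{1497163}{8920} + 1896854 \cdot \frac{1}{2064040} = \left(-1497163\right) \frac{1}{8920} + \frac{948427}{1032020} = - \frac{1497163}{8920} + \frac{948427}{1032020} = - \frac{76832109521}{460280920} \approx -166.92$)
$z{\left(s \right)} = 2 s \left(-46 + s\right)$ ($z{\left(s \right)} = \left(s - 46\right) \left(s + s\right) = \left(-46 + s\right) 2 s = 2 s \left(-46 + s\right)$)
$\frac{F}{-3543381} + \frac{z{\left(-887 \right)}}{3187951} = - \frac{76832109521}{460280920 \left(-3543381\right)} + \frac{2 \left(-887\right) \left(-46 - 887\right)}{3187951} = \left(- \frac{76832109521}{460280920}\right) \left(- \frac{1}{3543381}\right) + 2 \left(-887\right) \left(-933\right) \frac{1}{3187951} = \frac{76832109521}{1630950666590520} + 1655142 \cdot \frac{1}{3187951} = \frac{76832109521}{1630950666590520} + \frac{1655142}{3187951} = \frac{2699699885202346035311}{5199390808507914824520}$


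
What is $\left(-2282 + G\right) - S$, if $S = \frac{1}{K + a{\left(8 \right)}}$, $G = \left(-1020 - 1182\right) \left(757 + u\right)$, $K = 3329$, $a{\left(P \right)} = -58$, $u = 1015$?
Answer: $- \frac{12770723247}{3271} \approx -3.9042 \cdot 10^{6}$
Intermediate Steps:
$G = -3901944$ ($G = \left(-1020 - 1182\right) \left(757 + 1015\right) = \left(-2202\right) 1772 = -3901944$)
$S = \frac{1}{3271}$ ($S = \frac{1}{3329 - 58} = \frac{1}{3271} \approx 0.00030572$)
$\left(-2282 + G\right) - S = \left(-2282 - 3901944\right) - \frac{1}{3271} = -3904226 - \frac{1}{3271} = - \frac{12770723247}{3271}$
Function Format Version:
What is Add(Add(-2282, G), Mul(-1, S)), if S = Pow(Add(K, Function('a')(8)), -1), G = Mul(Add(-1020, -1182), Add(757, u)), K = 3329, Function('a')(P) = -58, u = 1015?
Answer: Rational(-12770723247, 3271) ≈ -3.9042e+6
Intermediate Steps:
G = -3901944 (G = Mul(Add(-1020, -1182), Add(757, 1015)) = Mul(-2202, 1772) = -3901944)
S = Rational(1, 3271) (S = Pow(Add(3329, -58), -1) = Pow(3271, -1) = Rational(1, 3271) ≈ 0.00030572)
Add(Add(-2282, G), Mul(-1, S)) = Add(Add(-2282, -3901944), Mul(-1, Rational(1, 3271))) = Add(-3904226, Rational(-1, 3271)) = Rational(-12770723247, 3271)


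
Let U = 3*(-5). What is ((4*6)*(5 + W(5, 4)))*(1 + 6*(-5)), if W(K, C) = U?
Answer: 6960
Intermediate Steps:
U = -15
W(K, C) = -15
((4*6)*(5 + W(5, 4)))*(1 + 6*(-5)) = ((4*6)*(5 - 15))*(1 + 6*(-5)) = (24*(-10))*(1 - 30) = -240*(-29) = 6960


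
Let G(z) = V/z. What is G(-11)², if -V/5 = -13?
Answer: 4225/121 ≈ 34.917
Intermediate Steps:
V = 65 (V = -5*(-13) = 65)
G(z) = 65/z
G(-11)² = (65/(-11))² = (65*(-1/11))² = (-65/11)² = 4225/121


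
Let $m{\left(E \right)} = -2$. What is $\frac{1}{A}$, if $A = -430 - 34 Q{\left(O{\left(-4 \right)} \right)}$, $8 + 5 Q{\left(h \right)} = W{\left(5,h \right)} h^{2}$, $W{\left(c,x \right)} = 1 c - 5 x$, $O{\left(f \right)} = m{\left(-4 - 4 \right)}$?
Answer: $- \frac{5}{3918} \approx -0.0012762$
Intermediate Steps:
$O{\left(f \right)} = -2$
$W{\left(c,x \right)} = c - 5 x$
$Q{\left(h \right)} = - \frac{8}{5} + \frac{h^{2} \left(5 - 5 h\right)}{5}$ ($Q{\left(h \right)} = - \frac{8}{5} + \frac{\left(5 - 5 h\right) h^{2}}{5} = - \frac{8}{5} + \frac{h^{2} \left(5 - 5 h\right)}{5}$)
$A = - \frac{3918}{5}$ ($A = -430 - 34 \left(- \frac{8}{5} + \left(-2\right)^{2} - \left(-2\right)^{3}\right) = -430 - 34 \left(- \frac{8}{5} + 4 - -8\right) = -430 - 34 \left(- \frac{8}{5} + 4 + 8\right) = -430 - \frac{1768}{5} = - \frac{3918}{5} \approx -783.6$)
$\frac{1}{A} = \frac{1}{- \frac{3918}{5}} = - \frac{5}{3918}$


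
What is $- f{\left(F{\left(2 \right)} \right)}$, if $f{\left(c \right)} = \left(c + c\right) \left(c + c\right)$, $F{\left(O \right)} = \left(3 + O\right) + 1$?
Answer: $-144$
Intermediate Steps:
$F{\left(O \right)} = 4 + O$
$f{\left(c \right)} = 4 c^{2}$ ($f{\left(c \right)} = 2 c 2 c = 4 c^{2}$)
$- f{\left(F{\left(2 \right)} \right)} = - 4 \left(4 + 2\right)^{2} = - 4 \cdot 6^{2} = - 4 \cdot 36 = \left(-1\right) 144 = -144$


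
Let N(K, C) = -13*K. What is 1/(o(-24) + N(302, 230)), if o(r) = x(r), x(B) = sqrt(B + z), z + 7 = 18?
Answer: -302/1185653 - I*sqrt(13)/15413489 ≈ -0.00025471 - 2.3392e-7*I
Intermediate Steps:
z = 11 (z = -7 + 18 = 11)
x(B) = sqrt(11 + B) (x(B) = sqrt(B + 11) = sqrt(11 + B))
o(r) = sqrt(11 + r)
1/(o(-24) + N(302, 230)) = 1/(sqrt(11 - 24) - 13*302) = 1/(sqrt(-13) - 3926) = 1/(I*sqrt(13) - 3926) = 1/(-3926 + I*sqrt(13))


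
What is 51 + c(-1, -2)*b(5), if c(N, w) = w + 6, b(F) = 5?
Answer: 71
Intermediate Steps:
c(N, w) = 6 + w
51 + c(-1, -2)*b(5) = 51 + (6 - 2)*5 = 51 + 4*5 = 51 + 20 = 71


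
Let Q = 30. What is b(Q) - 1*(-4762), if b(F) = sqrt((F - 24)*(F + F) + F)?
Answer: 4762 + sqrt(390) ≈ 4781.8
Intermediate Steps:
b(F) = sqrt(F + 2*F*(-24 + F)) (b(F) = sqrt((-24 + F)*(2*F) + F) = sqrt(2*F*(-24 + F) + F) = sqrt(F + 2*F*(-24 + F)))
b(Q) - 1*(-4762) = sqrt(30*(-47 + 2*30)) - 1*(-4762) = sqrt(30*(-47 + 60)) + 4762 = sqrt(30*13) + 4762 = sqrt(390) + 4762 = 4762 + sqrt(390)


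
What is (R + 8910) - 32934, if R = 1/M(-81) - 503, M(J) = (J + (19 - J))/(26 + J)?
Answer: -466068/19 ≈ -24530.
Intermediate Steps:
M(J) = 19/(26 + J)
R = -9612/19 (R = 1/(19/(26 - 81)) - 503 = 1/(19/(-55)) - 503 = 1/(19*(-1/55)) - 503 = 1/(-19/55) - 503 = -55/19 - 503 = -9612/19 ≈ -505.89)
(R + 8910) - 32934 = (-9612/19 + 8910) - 32934 = 159678/19 - 32934 = -466068/19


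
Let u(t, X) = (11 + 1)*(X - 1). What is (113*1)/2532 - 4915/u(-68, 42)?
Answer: -86036/8651 ≈ -9.9452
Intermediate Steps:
u(t, X) = -12 + 12*X (u(t, X) = 12*(-1 + X) = -12 + 12*X)
(113*1)/2532 - 4915/u(-68, 42) = (113*1)/2532 - 4915/(-12 + 12*42) = 113*(1/2532) - 4915/(-12 + 504) = 113/2532 - 4915/492 = -86036/8651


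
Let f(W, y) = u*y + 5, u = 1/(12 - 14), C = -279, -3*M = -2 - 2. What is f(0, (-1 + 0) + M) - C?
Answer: 1703/6 ≈ 283.83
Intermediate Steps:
M = 4/3 (M = -(-2 - 2)/3 = -⅓*(-4) = 4/3 ≈ 1.3333)
u = -½ (u = 1/(-2) = -½ ≈ -0.50000)
f(W, y) = 5 - y/2 (f(W, y) = -y/2 + 5 = 5 - y/2)
f(0, (-1 + 0) + M) - C = (5 - ((-1 + 0) + 4/3)/2) - 1*(-279) = (5 - (-1 + 4/3)/2) + 279 = (5 - ½*⅓) + 279 = (5 - ⅙) + 279 = 29/6 + 279 = 1703/6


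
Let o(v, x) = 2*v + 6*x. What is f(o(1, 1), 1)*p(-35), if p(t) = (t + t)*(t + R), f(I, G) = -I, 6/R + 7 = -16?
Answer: -454160/23 ≈ -19746.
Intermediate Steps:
R = -6/23 (R = 6/(-7 - 16) = 6/(-23) = 6*(-1/23) = -6/23 ≈ -0.26087)
p(t) = 2*t*(-6/23 + t) (p(t) = (t + t)*(t - 6/23) = (2*t)*(-6/23 + t) = 2*t*(-6/23 + t))
f(o(1, 1), 1)*p(-35) = (-(2*1 + 6*1))*((2/23)*(-35)*(-6 + 23*(-35))) = (-(2 + 6))*((2/23)*(-35)*(-6 - 805)) = (-1*8)*((2/23)*(-35)*(-811)) = -8*56770/23 = -454160/23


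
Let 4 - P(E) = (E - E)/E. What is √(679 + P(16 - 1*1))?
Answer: √683 ≈ 26.134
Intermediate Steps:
P(E) = 4 (P(E) = 4 - (E - E)/E = 4 - 0/E = 4 - 1*0 = 4 + 0 = 4)
√(679 + P(16 - 1*1)) = √(679 + 4) = √683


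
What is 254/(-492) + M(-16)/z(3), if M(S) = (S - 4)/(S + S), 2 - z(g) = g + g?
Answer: -2647/3936 ≈ -0.67251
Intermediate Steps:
z(g) = 2 - 2*g (z(g) = 2 - (g + g) = 2 - 2*g)
M(S) = (-4 + S)/(2*S) (M(S) = (-4 + S)/((2*S)) = (-4 + S)*(1/(2*S)) = (-4 + S)/(2*S))
254/(-492) + M(-16)/z(3) = 254/(-492) + ((1/2)*(-4 - 16)/(-16))/(2 - 2*3) = 254*(-1/492) + ((1/2)*(-1/16)*(-20))/(2 - 6) = -127/246 + (5/8)/(-4) = -127/246 + (5/8)*(-1/4) = -127/246 - 5/32 = -2647/3936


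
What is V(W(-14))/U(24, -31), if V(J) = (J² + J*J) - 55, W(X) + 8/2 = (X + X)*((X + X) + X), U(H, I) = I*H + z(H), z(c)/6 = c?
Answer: -2747113/600 ≈ -4578.5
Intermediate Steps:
z(c) = 6*c
U(H, I) = 6*H + H*I (U(H, I) = I*H + 6*H = H*I + 6*H = 6*H + H*I)
W(X) = -4 + 6*X² (W(X) = -4 + (X + X)*((X + X) + X) = -4 + (2*X)*(2*X + X) = -4 + (2*X)*(3*X) = -4 + 6*X²)
V(J) = -55 + 2*J² (V(J) = (J² + J²) - 55 = 2*J² - 55 = -55 + 2*J²)
V(W(-14))/U(24, -31) = (-55 + 2*(-4 + 6*(-14)²)²)/((24*(6 - 31))) = (-55 + 2*(-4 + 6*196)²)/((24*(-25))) = (-55 + 2*(-4 + 1176)²)/(-600) = (-55 + 2*1172²)*(-1/600) = (-55 + 2*1373584)*(-1/600) = (-55 + 2747168)*(-1/600) = 2747113*(-1/600) = -2747113/600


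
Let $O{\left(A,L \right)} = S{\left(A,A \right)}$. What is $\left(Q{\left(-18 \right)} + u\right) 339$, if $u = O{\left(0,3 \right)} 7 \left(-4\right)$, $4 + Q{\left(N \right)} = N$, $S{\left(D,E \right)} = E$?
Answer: $-7458$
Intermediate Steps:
$O{\left(A,L \right)} = A$
$Q{\left(N \right)} = -4 + N$
$u = 0$ ($u = 0 \cdot 7 \left(-4\right) = 0 \left(-4\right) = 0$)
$\left(Q{\left(-18 \right)} + u\right) 339 = \left(\left(-4 - 18\right) + 0\right) 339 = \left(-22 + 0\right) 339 = \left(-22\right) 339 = -7458$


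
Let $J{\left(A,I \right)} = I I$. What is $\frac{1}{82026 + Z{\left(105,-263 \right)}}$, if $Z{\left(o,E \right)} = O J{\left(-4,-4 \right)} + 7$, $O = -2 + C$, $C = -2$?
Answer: $\frac{1}{81969} \approx 1.22 \cdot 10^{-5}$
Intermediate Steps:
$J{\left(A,I \right)} = I^{2}$
$O = -4$ ($O = -2 - 2 = -4$)
$Z{\left(o,E \right)} = -57$ ($Z{\left(o,E \right)} = - 4 \left(-4\right)^{2} + 7 = \left(-4\right) 16 + 7 = -64 + 7 = -57$)
$\frac{1}{82026 + Z{\left(105,-263 \right)}} = \frac{1}{82026 - 57} = \frac{1}{81969}$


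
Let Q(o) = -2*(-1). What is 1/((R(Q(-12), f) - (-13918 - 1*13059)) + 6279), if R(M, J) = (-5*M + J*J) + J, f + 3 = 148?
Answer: 1/54416 ≈ 1.8377e-5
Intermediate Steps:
f = 145 (f = -3 + 148 = 145)
Q(o) = 2
R(M, J) = J + J² - 5*M (R(M, J) = (-5*M + J²) + J = (J² - 5*M) + J = J + J² - 5*M)
1/((R(Q(-12), f) - (-13918 - 1*13059)) + 6279) = 1/(((145 + 145² - 5*2) - (-13918 - 1*13059)) + 6279) = 1/(((145 + 21025 - 10) - (-13918 - 13059)) + 6279) = 1/((21160 - 1*(-26977)) + 6279) = 1/((21160 + 26977) + 6279) = 1/(48137 + 6279) = 1/54416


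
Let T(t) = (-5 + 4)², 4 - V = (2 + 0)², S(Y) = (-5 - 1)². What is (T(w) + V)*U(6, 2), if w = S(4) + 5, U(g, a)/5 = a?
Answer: 10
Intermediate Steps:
S(Y) = 36 (S(Y) = (-6)² = 36)
U(g, a) = 5*a
w = 41 (w = 36 + 5 = 41)
V = 0 (V = 4 - (2 + 0)² = 4 - 1*2² = 4 - 1*4 = 4 - 4 = 0)
T(t) = 1 (T(t) = (-1)² = 1)
(T(w) + V)*U(6, 2) = (1 + 0)*(5*2) = 1*10 = 10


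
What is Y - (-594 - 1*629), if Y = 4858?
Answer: 6081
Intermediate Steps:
Y - (-594 - 1*629) = 4858 - (-594 - 1*629) = 4858 - (-594 - 629) = 4858 - 1*(-1223) = 4858 + 1223 = 6081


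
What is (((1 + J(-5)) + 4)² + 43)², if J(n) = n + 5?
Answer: 4624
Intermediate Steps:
J(n) = 5 + n
(((1 + J(-5)) + 4)² + 43)² = (((1 + (5 - 5)) + 4)² + 43)² = (((1 + 0) + 4)² + 43)² = ((1 + 4)² + 43)² = (5² + 43)² = (25 + 43)² = 68² = 4624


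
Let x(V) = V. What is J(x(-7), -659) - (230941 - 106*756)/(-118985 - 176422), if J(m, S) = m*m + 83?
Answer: 39144529/295407 ≈ 132.51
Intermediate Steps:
J(m, S) = 83 + m**2 (J(m, S) = m**2 + 83 = 83 + m**2)
J(x(-7), -659) - (230941 - 106*756)/(-118985 - 176422) = (83 + (-7)**2) - (230941 - 106*756)/(-118985 - 176422) = (83 + 49) - (230941 - 80136)/(-295407) = 132 - 150805*(-1)/295407 = 132 - 1*(-150805/295407) = 132 + 150805/295407 = 39144529/295407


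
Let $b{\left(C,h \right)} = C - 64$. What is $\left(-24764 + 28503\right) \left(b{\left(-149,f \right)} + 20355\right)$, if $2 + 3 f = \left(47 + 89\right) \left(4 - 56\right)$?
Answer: $75310938$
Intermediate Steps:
$f = -2358$ ($f = - \frac{2}{3} + \frac{\left(47 + 89\right) \left(4 - 56\right)}{3} = - \frac{2}{3} + \frac{136 \left(-52\right)}{3} = - \frac{2}{3} + \frac{1}{3} \left(-7072\right) = - \frac{2}{3} - \frac{7072}{3} = -2358$)
$b{\left(C,h \right)} = -64 + C$ ($b{\left(C,h \right)} = C - 64 = -64 + C$)
$\left(-24764 + 28503\right) \left(b{\left(-149,f \right)} + 20355\right) = \left(-24764 + 28503\right) \left(\left(-64 - 149\right) + 20355\right) = 3739 \left(-213 + 20355\right) = 3739 \cdot 20142 = 75310938$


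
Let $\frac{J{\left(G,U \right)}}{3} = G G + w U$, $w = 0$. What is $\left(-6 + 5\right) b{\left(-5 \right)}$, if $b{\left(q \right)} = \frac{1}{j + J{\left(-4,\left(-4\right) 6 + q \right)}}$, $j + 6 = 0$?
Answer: $- \frac{1}{42} \approx -0.02381$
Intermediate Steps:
$j = -6$ ($j = -6 + 0 = -6$)
$J{\left(G,U \right)} = 3 G^{2}$ ($J{\left(G,U \right)} = 3 \left(G G + 0 U\right) = 3 \left(G^{2} + 0\right) = 3 G^{2}$)
$b{\left(q \right)} = \frac{1}{42}$ ($b{\left(q \right)} = \frac{1}{-6 + 3 \left(-4\right)^{2}} = \frac{1}{-6 + 3 \cdot 16} = \frac{1}{-6 + 48} = \frac{1}{42}$)
$\left(-6 + 5\right) b{\left(-5 \right)} = \left(-6 + 5\right) \frac{1}{42} = \left(-1\right) \frac{1}{42} = - \frac{1}{42}$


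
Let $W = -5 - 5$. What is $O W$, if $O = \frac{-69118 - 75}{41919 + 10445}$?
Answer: $\frac{345965}{26182} \approx 13.214$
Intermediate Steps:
$O = - \frac{69193}{52364} \approx -1.3214$
$W = -10$
$O W = \left(- \frac{69193}{52364}\right) \left(-10\right) = \frac{345965}{26182}$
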